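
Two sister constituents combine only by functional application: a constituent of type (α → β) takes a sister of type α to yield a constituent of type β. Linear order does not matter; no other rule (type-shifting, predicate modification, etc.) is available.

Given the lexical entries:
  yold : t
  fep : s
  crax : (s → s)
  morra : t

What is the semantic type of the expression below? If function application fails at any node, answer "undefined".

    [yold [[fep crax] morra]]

[fep crax]: crax is (s → s), fep is s; result s.
At [[fep crax] morra]: neither s nor t can take the other as argument; the node is ill-typed.

undefined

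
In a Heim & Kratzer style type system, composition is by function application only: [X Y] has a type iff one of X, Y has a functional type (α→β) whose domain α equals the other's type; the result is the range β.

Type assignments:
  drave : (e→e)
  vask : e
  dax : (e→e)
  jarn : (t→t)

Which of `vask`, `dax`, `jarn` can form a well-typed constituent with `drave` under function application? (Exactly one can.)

vask — combines: drave : (e→e) takes vask : e as argument, giving e.
dax : (e→e) — does not combine with drave.
jarn : (t→t) — does not combine with drave.

vask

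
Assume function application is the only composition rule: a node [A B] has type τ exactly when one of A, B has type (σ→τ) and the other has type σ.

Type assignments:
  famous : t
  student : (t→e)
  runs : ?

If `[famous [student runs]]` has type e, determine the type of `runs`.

For [famous [student runs]] to have type e with famous of type t, [student runs] must be the function: [student runs] : (t→e).
For [student runs] to have type (t→e) with student of type (t→e), runs must be the function: runs : ((t→e)→(t→e)).

((t→e)→(t→e))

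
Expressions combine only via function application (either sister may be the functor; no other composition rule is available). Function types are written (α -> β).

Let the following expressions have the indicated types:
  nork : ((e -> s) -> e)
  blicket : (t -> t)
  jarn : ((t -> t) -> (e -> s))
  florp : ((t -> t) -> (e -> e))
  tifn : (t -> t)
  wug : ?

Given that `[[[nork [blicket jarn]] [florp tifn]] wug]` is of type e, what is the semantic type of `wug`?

At [[[nork [blicket jarn]] [florp tifn]] wug] (required: e): [[nork [blicket jarn]] [florp tifn]] is e, which is not a function with range e; hence wug is the functor — type (e -> e).

(e -> e)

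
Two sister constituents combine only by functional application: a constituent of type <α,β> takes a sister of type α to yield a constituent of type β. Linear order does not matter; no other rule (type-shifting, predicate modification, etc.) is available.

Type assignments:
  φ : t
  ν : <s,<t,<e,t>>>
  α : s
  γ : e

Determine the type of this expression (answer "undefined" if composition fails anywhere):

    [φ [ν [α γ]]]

At [α γ]: neither s nor e can take the other as argument; the node is ill-typed.

undefined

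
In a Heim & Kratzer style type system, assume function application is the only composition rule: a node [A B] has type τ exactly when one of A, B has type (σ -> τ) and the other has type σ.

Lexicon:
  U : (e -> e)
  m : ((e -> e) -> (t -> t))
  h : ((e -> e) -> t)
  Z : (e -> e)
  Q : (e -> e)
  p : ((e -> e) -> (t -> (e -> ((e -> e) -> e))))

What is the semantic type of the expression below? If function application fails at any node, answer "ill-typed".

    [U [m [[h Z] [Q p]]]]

At [h Z], h : ((e -> e) -> t) takes Z : (e -> e), giving t.
At [Q p], p : ((e -> e) -> (t -> (e -> ((e -> e) -> e)))) takes Q : (e -> e), giving (t -> (e -> ((e -> e) -> e))).
At [[h Z] [Q p]], [Q p] : (t -> (e -> ((e -> e) -> e))) takes [h Z] : t, giving (e -> ((e -> e) -> e)).
[m [[h Z] [Q p]]]: ((e -> e) -> (t -> t)) and (e -> ((e -> e) -> e)) cannot combine by function application — type clash.

ill-typed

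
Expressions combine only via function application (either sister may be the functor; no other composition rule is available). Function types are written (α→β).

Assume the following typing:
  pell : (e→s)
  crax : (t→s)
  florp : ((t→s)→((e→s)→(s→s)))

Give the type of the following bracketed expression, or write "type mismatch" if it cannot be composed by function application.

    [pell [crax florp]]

[crax florp]: florp is ((t→s)→((e→s)→(s→s))), crax is (t→s); result ((e→s)→(s→s)).
[pell [crax florp]]: [crax florp] is ((e→s)→(s→s)), pell is (e→s); result (s→s).

(s→s)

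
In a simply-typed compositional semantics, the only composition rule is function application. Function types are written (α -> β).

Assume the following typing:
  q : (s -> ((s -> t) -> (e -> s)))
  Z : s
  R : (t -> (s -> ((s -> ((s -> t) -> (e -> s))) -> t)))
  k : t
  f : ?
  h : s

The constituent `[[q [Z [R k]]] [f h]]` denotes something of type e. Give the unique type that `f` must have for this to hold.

(s -> (t -> e))

For [[q [Z [R k]]] [f h]] to have type e with [q [Z [R k]]] of type t, [f h] must be the function: [f h] : (t -> e).
For [f h] to have type (t -> e) with h of type s, f must be the function: f : (s -> (t -> e)).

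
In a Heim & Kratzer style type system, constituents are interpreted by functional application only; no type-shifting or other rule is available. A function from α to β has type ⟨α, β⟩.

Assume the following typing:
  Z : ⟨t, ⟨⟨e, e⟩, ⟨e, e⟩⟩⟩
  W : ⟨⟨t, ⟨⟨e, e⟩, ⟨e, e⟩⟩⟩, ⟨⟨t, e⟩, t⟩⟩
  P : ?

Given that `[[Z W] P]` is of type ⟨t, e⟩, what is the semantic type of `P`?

At [[Z W] P] (required: ⟨t, e⟩): [Z W] is ⟨⟨t, e⟩, t⟩, which is not a function with range ⟨t, e⟩; hence P is the functor — type ⟨⟨⟨t, e⟩, t⟩, ⟨t, e⟩⟩.

⟨⟨⟨t, e⟩, t⟩, ⟨t, e⟩⟩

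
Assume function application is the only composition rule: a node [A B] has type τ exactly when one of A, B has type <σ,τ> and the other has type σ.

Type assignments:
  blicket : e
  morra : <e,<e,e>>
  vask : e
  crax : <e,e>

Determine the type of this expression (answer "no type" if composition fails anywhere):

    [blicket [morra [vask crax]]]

[vask crax]: <e,e> applied to e yields e.
[morra [vask crax]]: <e,<e,e>> applied to e yields <e,e>.
[blicket [morra [vask crax]]]: <e,e> applied to e yields e.

e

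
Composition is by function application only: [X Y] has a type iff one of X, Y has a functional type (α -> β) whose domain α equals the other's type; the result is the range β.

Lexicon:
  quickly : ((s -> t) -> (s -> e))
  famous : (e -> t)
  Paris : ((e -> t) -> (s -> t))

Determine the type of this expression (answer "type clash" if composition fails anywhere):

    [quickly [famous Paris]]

(s -> e)

[famous Paris]: functor Paris : ((e -> t) -> (s -> t)), argument famous : (e -> t); result (s -> t).
[quickly [famous Paris]]: functor quickly : ((s -> t) -> (s -> e)), argument [famous Paris] : (s -> t); result (s -> e).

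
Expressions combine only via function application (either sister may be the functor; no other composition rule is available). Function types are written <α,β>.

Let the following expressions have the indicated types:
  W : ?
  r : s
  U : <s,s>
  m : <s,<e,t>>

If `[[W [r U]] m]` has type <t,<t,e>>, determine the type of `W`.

[[W [r U]] m] must have type <t,<t,e>>. The sister m has type <s,<e,t>>; that is not a function onto <t,<t,e>>, so [W [r U]] must be the functor, of type <<s,<e,t>>,<t,<t,e>>>.
[W [r U]] must have type <<s,<e,t>>,<t,<t,e>>>. The sister [r U] has type s; that is not a function onto <<s,<e,t>>,<t,<t,e>>>, so W must be the functor, of type <s,<<s,<e,t>>,<t,<t,e>>>>.

<s,<<s,<e,t>>,<t,<t,e>>>>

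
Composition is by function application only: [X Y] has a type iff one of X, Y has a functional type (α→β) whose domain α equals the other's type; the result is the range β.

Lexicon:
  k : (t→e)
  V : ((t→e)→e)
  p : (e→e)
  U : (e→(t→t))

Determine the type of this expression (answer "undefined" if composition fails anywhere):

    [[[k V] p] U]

(t→t)

[k V]: ((t→e)→e) applied to (t→e) yields e.
[[k V] p]: (e→e) applied to e yields e.
[[[k V] p] U]: (e→(t→t)) applied to e yields (t→t).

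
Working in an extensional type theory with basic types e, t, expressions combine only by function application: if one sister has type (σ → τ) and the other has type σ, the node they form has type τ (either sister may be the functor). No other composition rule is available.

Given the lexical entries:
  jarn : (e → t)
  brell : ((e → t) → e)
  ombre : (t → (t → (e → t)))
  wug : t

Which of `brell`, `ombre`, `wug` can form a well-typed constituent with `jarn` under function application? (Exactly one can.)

brell — combines: brell : ((e → t) → e) takes jarn : (e → t) as argument, giving e.
ombre : (t → (t → (e → t))) — does not combine with jarn.
wug : t — does not combine with jarn.

brell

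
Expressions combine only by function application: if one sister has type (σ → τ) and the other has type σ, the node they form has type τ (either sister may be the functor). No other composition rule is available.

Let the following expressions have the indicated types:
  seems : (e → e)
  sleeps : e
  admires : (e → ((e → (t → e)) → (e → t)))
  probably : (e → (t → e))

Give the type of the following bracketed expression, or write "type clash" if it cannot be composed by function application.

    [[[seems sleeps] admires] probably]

[seems sleeps]: functor seems : (e → e), argument sleeps : e; result e.
[[seems sleeps] admires]: functor admires : (e → ((e → (t → e)) → (e → t))), argument [seems sleeps] : e; result ((e → (t → e)) → (e → t)).
[[[seems sleeps] admires] probably]: functor [[seems sleeps] admires] : ((e → (t → e)) → (e → t)), argument probably : (e → (t → e)); result (e → t).

(e → t)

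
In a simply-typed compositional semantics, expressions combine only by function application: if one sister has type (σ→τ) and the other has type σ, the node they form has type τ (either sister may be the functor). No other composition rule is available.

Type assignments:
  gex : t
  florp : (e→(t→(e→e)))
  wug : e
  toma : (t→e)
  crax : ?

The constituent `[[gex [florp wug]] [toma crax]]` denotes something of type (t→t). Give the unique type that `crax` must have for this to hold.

((t→e)→((e→e)→(t→t)))

At [[gex [florp wug]] [toma crax]] (required: (t→t)): [gex [florp wug]] is (e→e), which is not a function with range (t→t); hence [toma crax] is the functor — type ((e→e)→(t→t)).
At [toma crax] (required: ((e→e)→(t→t))): toma is (t→e), which is not a function with range ((e→e)→(t→t)); hence crax is the functor — type ((t→e)→((e→e)→(t→t))).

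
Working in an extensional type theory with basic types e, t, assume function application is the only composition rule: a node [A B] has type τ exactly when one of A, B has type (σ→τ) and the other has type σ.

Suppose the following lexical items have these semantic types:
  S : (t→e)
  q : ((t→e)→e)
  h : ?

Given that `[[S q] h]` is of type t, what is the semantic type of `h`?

(e→t)

[[S q] h] is required to be t. [S q] : e cannot yield t as functor, so h : (e→t).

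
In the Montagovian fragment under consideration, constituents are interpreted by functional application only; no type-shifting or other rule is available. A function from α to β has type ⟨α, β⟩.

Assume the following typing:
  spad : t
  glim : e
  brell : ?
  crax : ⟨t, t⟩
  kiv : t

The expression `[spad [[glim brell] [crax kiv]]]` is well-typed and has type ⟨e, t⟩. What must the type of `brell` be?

[spad [[glim brell] [crax kiv]]] must have type ⟨e, t⟩. The sister spad has type t; that is not a function onto ⟨e, t⟩, so [[glim brell] [crax kiv]] must be the functor, of type ⟨t, ⟨e, t⟩⟩.
[[glim brell] [crax kiv]] must have type ⟨t, ⟨e, t⟩⟩. The sister [crax kiv] has type t; that is not a function onto ⟨t, ⟨e, t⟩⟩, so [glim brell] must be the functor, of type ⟨t, ⟨t, ⟨e, t⟩⟩⟩.
[glim brell] must have type ⟨t, ⟨t, ⟨e, t⟩⟩⟩. The sister glim has type e; that is not a function onto ⟨t, ⟨t, ⟨e, t⟩⟩⟩, so brell must be the functor, of type ⟨e, ⟨t, ⟨t, ⟨e, t⟩⟩⟩⟩.

⟨e, ⟨t, ⟨t, ⟨e, t⟩⟩⟩⟩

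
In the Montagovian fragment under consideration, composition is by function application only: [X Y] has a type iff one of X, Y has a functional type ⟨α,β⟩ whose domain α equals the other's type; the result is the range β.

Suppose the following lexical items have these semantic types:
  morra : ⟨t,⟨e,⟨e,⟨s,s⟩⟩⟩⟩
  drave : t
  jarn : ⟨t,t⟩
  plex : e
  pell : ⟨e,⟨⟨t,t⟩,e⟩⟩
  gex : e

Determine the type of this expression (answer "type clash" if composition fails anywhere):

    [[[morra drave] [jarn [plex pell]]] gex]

[morra drave] — morra of type ⟨t,⟨e,⟨e,⟨s,s⟩⟩⟩⟩ combines with drave of type t: type ⟨e,⟨e,⟨s,s⟩⟩⟩.
[plex pell] — pell of type ⟨e,⟨⟨t,t⟩,e⟩⟩ combines with plex of type e: type ⟨⟨t,t⟩,e⟩.
[jarn [plex pell]] — [plex pell] of type ⟨⟨t,t⟩,e⟩ combines with jarn of type ⟨t,t⟩: type e.
[[morra drave] [jarn [plex pell]]] — [morra drave] of type ⟨e,⟨e,⟨s,s⟩⟩⟩ combines with [jarn [plex pell]] of type e: type ⟨e,⟨s,s⟩⟩.
[[[morra drave] [jarn [plex pell]]] gex] — [[morra drave] [jarn [plex pell]]] of type ⟨e,⟨s,s⟩⟩ combines with gex of type e: type ⟨s,s⟩.

⟨s,s⟩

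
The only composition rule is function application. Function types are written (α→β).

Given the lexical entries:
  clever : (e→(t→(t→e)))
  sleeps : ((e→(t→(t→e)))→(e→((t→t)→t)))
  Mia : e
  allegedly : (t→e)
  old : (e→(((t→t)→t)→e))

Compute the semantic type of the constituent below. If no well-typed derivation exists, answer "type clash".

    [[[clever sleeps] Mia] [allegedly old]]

[clever sleeps]: functor sleeps : ((e→(t→(t→e)))→(e→((t→t)→t))), argument clever : (e→(t→(t→e))); result (e→((t→t)→t)).
[[clever sleeps] Mia]: functor [clever sleeps] : (e→((t→t)→t)), argument Mia : e; result ((t→t)→t).
[allegedly old]: (t→e) with (e→(((t→t)→t)→e)) — neither is a function whose domain matches the other; composition fails here.

type clash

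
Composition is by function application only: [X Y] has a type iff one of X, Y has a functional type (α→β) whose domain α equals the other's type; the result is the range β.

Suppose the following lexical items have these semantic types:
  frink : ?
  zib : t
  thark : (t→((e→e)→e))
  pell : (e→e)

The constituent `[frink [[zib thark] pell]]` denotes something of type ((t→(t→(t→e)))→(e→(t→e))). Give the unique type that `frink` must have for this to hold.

(e→((t→(t→(t→e)))→(e→(t→e))))

For [frink [[zib thark] pell]] to have type ((t→(t→(t→e)))→(e→(t→e))) with [[zib thark] pell] of type e, frink must be the function: frink : (e→((t→(t→(t→e)))→(e→(t→e)))).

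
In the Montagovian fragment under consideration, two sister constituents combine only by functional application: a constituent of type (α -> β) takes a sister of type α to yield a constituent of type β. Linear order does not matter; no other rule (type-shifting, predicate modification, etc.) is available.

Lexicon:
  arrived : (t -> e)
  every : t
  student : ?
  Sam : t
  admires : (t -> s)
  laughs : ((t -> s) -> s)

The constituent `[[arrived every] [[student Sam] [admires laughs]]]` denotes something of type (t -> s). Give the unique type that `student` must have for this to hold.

[[arrived every] [[student Sam] [admires laughs]]] is required to be (t -> s). [arrived every] : e cannot yield (t -> s) as functor, so [[student Sam] [admires laughs]] : (e -> (t -> s)).
[[student Sam] [admires laughs]] is required to be (e -> (t -> s)). [admires laughs] : s cannot yield (e -> (t -> s)) as functor, so [student Sam] : (s -> (e -> (t -> s))).
[student Sam] is required to be (s -> (e -> (t -> s))). Sam : t cannot yield (s -> (e -> (t -> s))) as functor, so student : (t -> (s -> (e -> (t -> s)))).

(t -> (s -> (e -> (t -> s))))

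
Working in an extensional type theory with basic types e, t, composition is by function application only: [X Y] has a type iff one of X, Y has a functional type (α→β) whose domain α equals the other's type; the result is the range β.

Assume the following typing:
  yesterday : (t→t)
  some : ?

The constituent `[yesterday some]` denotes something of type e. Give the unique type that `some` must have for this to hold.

[yesterday some] must have type e. The sister yesterday has type (t→t); that is not a function onto e, so some must be the functor, of type ((t→t)→e).

((t→t)→e)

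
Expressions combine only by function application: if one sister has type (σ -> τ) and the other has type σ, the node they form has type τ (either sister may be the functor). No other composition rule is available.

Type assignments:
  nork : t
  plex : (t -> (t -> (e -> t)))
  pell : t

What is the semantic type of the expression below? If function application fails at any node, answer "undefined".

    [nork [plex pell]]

[plex pell]: functor plex : (t -> (t -> (e -> t))), argument pell : t; result (t -> (e -> t)).
[nork [plex pell]]: functor [plex pell] : (t -> (e -> t)), argument nork : t; result (e -> t).

(e -> t)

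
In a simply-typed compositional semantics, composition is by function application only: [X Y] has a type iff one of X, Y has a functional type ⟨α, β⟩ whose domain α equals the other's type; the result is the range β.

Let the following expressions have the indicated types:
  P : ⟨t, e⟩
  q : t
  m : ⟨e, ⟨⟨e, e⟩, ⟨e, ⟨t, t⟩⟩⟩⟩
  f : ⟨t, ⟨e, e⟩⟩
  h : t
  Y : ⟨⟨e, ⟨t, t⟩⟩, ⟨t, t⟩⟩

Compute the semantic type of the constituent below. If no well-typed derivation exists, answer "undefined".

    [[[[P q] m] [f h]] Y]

⟨t, t⟩

[P q]: ⟨t, e⟩ applied to t yields e.
[[P q] m]: ⟨e, ⟨⟨e, e⟩, ⟨e, ⟨t, t⟩⟩⟩⟩ applied to e yields ⟨⟨e, e⟩, ⟨e, ⟨t, t⟩⟩⟩.
[f h]: ⟨t, ⟨e, e⟩⟩ applied to t yields ⟨e, e⟩.
[[[P q] m] [f h]]: ⟨⟨e, e⟩, ⟨e, ⟨t, t⟩⟩⟩ applied to ⟨e, e⟩ yields ⟨e, ⟨t, t⟩⟩.
[[[[P q] m] [f h]] Y]: ⟨⟨e, ⟨t, t⟩⟩, ⟨t, t⟩⟩ applied to ⟨e, ⟨t, t⟩⟩ yields ⟨t, t⟩.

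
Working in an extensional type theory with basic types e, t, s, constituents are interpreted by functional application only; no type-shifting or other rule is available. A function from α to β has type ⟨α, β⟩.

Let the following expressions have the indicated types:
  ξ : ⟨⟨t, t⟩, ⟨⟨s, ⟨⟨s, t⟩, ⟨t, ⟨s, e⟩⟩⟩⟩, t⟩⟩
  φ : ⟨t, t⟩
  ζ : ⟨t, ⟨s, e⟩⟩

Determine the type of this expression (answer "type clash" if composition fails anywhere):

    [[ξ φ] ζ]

[ξ φ]: functor ξ : ⟨⟨t, t⟩, ⟨⟨s, ⟨⟨s, t⟩, ⟨t, ⟨s, e⟩⟩⟩⟩, t⟩⟩, argument φ : ⟨t, t⟩; result ⟨⟨s, ⟨⟨s, t⟩, ⟨t, ⟨s, e⟩⟩⟩⟩, t⟩.
[[ξ φ] ζ]: ⟨⟨s, ⟨⟨s, t⟩, ⟨t, ⟨s, e⟩⟩⟩⟩, t⟩ with ⟨t, ⟨s, e⟩⟩ — neither is a function whose domain matches the other; composition fails here.

type clash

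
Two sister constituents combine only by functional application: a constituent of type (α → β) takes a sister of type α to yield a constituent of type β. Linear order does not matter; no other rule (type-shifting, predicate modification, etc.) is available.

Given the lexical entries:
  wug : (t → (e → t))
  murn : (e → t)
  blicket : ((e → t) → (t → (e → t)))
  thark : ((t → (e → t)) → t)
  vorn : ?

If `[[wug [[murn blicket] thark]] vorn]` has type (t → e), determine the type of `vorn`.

[[wug [[murn blicket] thark]] vorn] must have type (t → e). The sister [wug [[murn blicket] thark]] has type (e → t); that is not a function onto (t → e), so vorn must be the functor, of type ((e → t) → (t → e)).

((e → t) → (t → e))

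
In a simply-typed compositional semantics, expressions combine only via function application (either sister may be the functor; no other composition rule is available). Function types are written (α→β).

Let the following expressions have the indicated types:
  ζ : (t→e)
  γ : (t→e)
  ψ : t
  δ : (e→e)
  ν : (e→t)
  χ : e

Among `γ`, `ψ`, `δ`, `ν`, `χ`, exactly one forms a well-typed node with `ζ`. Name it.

γ : (t→e) — neither side's domain matches the other.
ψ — combines: ζ : (t→e) takes ψ : t as argument, giving e.
δ : (e→e) — neither side's domain matches the other.
ν : (e→t) — neither side's domain matches the other.
χ : e — neither side's domain matches the other.

ψ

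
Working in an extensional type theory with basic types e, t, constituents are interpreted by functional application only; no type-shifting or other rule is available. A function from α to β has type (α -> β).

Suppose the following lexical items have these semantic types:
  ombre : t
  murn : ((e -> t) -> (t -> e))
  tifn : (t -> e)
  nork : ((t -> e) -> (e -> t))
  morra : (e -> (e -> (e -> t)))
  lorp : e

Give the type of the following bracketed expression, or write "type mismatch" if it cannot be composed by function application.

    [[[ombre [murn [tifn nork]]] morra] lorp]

(e -> t)

[tifn nork]: functor nork : ((t -> e) -> (e -> t)), argument tifn : (t -> e); result (e -> t).
[murn [tifn nork]]: functor murn : ((e -> t) -> (t -> e)), argument [tifn nork] : (e -> t); result (t -> e).
[ombre [murn [tifn nork]]]: functor [murn [tifn nork]] : (t -> e), argument ombre : t; result e.
[[ombre [murn [tifn nork]]] morra]: functor morra : (e -> (e -> (e -> t))), argument [ombre [murn [tifn nork]]] : e; result (e -> (e -> t)).
[[[ombre [murn [tifn nork]]] morra] lorp]: functor [[ombre [murn [tifn nork]]] morra] : (e -> (e -> t)), argument lorp : e; result (e -> t).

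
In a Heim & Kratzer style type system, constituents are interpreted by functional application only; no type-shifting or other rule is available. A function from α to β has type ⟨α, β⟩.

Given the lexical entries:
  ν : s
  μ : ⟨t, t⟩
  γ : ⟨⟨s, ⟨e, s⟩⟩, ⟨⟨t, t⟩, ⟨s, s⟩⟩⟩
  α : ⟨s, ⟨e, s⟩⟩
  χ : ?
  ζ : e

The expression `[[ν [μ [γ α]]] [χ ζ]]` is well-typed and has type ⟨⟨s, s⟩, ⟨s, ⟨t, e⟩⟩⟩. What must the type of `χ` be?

[[ν [μ [γ α]]] [χ ζ]] must have type ⟨⟨s, s⟩, ⟨s, ⟨t, e⟩⟩⟩. The sister [ν [μ [γ α]]] has type s; that is not a function onto ⟨⟨s, s⟩, ⟨s, ⟨t, e⟩⟩⟩, so [χ ζ] must be the functor, of type ⟨s, ⟨⟨s, s⟩, ⟨s, ⟨t, e⟩⟩⟩⟩.
[χ ζ] must have type ⟨s, ⟨⟨s, s⟩, ⟨s, ⟨t, e⟩⟩⟩⟩. The sister ζ has type e; that is not a function onto ⟨s, ⟨⟨s, s⟩, ⟨s, ⟨t, e⟩⟩⟩⟩, so χ must be the functor, of type ⟨e, ⟨s, ⟨⟨s, s⟩, ⟨s, ⟨t, e⟩⟩⟩⟩⟩.

⟨e, ⟨s, ⟨⟨s, s⟩, ⟨s, ⟨t, e⟩⟩⟩⟩⟩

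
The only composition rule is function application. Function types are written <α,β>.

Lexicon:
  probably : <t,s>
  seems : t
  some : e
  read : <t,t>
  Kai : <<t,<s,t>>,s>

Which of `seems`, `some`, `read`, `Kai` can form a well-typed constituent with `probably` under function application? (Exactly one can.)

seems

seems — combines: probably : <t,s> takes seems : t as argument, giving s.
some : e — does not combine with probably.
read : <t,t> — does not combine with probably.
Kai : <<t,<s,t>>,s> — does not combine with probably.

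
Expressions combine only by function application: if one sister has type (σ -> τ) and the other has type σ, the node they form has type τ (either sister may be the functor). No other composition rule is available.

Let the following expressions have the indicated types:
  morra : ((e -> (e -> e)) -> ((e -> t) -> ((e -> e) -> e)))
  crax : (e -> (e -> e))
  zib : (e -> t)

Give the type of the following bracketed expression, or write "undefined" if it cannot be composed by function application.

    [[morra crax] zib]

[morra crax]: morra is ((e -> (e -> e)) -> ((e -> t) -> ((e -> e) -> e))), crax is (e -> (e -> e)); result ((e -> t) -> ((e -> e) -> e)).
[[morra crax] zib]: [morra crax] is ((e -> t) -> ((e -> e) -> e)), zib is (e -> t); result ((e -> e) -> e).

((e -> e) -> e)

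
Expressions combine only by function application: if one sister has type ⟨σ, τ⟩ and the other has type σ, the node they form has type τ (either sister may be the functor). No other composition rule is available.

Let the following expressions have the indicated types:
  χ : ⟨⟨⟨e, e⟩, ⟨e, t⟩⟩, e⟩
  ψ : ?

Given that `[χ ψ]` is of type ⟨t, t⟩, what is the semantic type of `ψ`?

⟨⟨⟨⟨e, e⟩, ⟨e, t⟩⟩, e⟩, ⟨t, t⟩⟩

For [χ ψ] to have type ⟨t, t⟩ with χ of type ⟨⟨⟨e, e⟩, ⟨e, t⟩⟩, e⟩, ψ must be the function: ψ : ⟨⟨⟨⟨e, e⟩, ⟨e, t⟩⟩, e⟩, ⟨t, t⟩⟩.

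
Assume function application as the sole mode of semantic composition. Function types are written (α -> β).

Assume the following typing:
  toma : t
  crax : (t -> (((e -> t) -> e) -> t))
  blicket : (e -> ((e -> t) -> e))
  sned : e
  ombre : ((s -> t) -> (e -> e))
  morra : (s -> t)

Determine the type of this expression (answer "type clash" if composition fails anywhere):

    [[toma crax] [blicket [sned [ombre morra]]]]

t

At [toma crax], crax : (t -> (((e -> t) -> e) -> t)) takes toma : t, giving (((e -> t) -> e) -> t).
At [ombre morra], ombre : ((s -> t) -> (e -> e)) takes morra : (s -> t), giving (e -> e).
At [sned [ombre morra]], [ombre morra] : (e -> e) takes sned : e, giving e.
At [blicket [sned [ombre morra]]], blicket : (e -> ((e -> t) -> e)) takes [sned [ombre morra]] : e, giving ((e -> t) -> e).
At [[toma crax] [blicket [sned [ombre morra]]]], [toma crax] : (((e -> t) -> e) -> t) takes [blicket [sned [ombre morra]]] : ((e -> t) -> e), giving t.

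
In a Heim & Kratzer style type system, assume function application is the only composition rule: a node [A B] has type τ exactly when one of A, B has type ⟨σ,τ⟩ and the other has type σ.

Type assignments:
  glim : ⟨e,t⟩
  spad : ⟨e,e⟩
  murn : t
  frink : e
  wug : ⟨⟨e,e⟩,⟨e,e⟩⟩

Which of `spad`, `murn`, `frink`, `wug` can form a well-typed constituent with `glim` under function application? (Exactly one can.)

spad : ⟨e,e⟩ — glim needs e; spad needs e; neither fits.
murn : t — glim needs e; murn needs nothing (atomic); neither fits.
frink — combines: glim : ⟨e,t⟩ takes frink : e as argument, giving t.
wug : ⟨⟨e,e⟩,⟨e,e⟩⟩ — glim needs e; wug needs ⟨e,e⟩; neither fits.

frink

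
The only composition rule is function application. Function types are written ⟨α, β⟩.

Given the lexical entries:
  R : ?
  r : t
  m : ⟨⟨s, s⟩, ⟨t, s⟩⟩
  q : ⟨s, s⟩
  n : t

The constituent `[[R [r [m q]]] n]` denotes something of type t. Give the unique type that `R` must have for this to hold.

⟨s, ⟨t, t⟩⟩

[[R [r [m q]]] n] must have type t. The sister n has type t; that is not a function onto t, so [R [r [m q]]] must be the functor, of type ⟨t, t⟩.
[R [r [m q]]] must have type ⟨t, t⟩. The sister [r [m q]] has type s; that is not a function onto ⟨t, t⟩, so R must be the functor, of type ⟨s, ⟨t, t⟩⟩.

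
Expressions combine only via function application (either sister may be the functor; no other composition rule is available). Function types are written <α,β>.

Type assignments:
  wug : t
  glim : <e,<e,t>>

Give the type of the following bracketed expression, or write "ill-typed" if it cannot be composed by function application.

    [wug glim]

[wug glim]: t and <e,<e,t>> cannot combine by function application — type clash.

ill-typed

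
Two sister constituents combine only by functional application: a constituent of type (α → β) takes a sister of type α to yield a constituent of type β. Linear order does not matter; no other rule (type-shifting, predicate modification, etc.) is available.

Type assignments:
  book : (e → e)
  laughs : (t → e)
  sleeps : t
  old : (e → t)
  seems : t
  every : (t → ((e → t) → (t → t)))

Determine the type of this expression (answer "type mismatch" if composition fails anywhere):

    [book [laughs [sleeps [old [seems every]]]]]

[seems every]: every is (t → ((e → t) → (t → t))), seems is t; result ((e → t) → (t → t)).
[old [seems every]]: [seems every] is ((e → t) → (t → t)), old is (e → t); result (t → t).
[sleeps [old [seems every]]]: [old [seems every]] is (t → t), sleeps is t; result t.
[laughs [sleeps [old [seems every]]]]: laughs is (t → e), [sleeps [old [seems every]]] is t; result e.
[book [laughs [sleeps [old [seems every]]]]]: book is (e → e), [laughs [sleeps [old [seems every]]]] is e; result e.

e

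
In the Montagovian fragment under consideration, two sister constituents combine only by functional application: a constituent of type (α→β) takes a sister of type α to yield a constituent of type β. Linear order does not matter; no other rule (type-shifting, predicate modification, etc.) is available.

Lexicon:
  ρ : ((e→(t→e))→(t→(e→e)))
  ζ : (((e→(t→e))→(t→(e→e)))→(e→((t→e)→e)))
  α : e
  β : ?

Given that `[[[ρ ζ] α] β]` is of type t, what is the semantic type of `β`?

(((t→e)→e)→t)

At [[[ρ ζ] α] β] (required: t): [[ρ ζ] α] is ((t→e)→e), which is not a function with range t; hence β is the functor — type (((t→e)→e)→t).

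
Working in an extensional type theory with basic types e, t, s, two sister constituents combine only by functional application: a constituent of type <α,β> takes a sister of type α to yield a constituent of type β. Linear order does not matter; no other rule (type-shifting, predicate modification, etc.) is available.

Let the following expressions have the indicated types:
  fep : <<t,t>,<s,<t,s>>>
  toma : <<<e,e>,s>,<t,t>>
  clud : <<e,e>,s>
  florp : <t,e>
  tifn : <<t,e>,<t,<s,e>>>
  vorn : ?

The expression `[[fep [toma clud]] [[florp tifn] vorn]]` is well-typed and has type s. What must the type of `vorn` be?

For [[fep [toma clud]] [[florp tifn] vorn]] to have type s with [fep [toma clud]] of type <s,<t,s>>, [[florp tifn] vorn] must be the function: [[florp tifn] vorn] : <<s,<t,s>>,s>.
For [[florp tifn] vorn] to have type <<s,<t,s>>,s> with [florp tifn] of type <t,<s,e>>, vorn must be the function: vorn : <<t,<s,e>>,<<s,<t,s>>,s>>.

<<t,<s,e>>,<<s,<t,s>>,s>>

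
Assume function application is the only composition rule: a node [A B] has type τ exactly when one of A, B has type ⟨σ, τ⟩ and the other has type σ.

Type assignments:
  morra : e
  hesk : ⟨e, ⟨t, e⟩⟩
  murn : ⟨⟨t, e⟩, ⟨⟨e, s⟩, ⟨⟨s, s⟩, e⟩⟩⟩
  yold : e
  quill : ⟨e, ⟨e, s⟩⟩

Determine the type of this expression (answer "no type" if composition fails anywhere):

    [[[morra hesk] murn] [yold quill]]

[morra hesk]: functor hesk : ⟨e, ⟨t, e⟩⟩, argument morra : e; result ⟨t, e⟩.
[[morra hesk] murn]: functor murn : ⟨⟨t, e⟩, ⟨⟨e, s⟩, ⟨⟨s, s⟩, e⟩⟩⟩, argument [morra hesk] : ⟨t, e⟩; result ⟨⟨e, s⟩, ⟨⟨s, s⟩, e⟩⟩.
[yold quill]: functor quill : ⟨e, ⟨e, s⟩⟩, argument yold : e; result ⟨e, s⟩.
[[[morra hesk] murn] [yold quill]]: functor [[morra hesk] murn] : ⟨⟨e, s⟩, ⟨⟨s, s⟩, e⟩⟩, argument [yold quill] : ⟨e, s⟩; result ⟨⟨s, s⟩, e⟩.

⟨⟨s, s⟩, e⟩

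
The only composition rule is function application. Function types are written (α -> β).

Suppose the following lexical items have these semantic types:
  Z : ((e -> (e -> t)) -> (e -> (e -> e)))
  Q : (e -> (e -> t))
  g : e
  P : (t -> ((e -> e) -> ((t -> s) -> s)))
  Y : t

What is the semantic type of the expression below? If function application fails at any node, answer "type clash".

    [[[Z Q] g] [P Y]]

At [Z Q], Z : ((e -> (e -> t)) -> (e -> (e -> e))) takes Q : (e -> (e -> t)), giving (e -> (e -> e)).
At [[Z Q] g], [Z Q] : (e -> (e -> e)) takes g : e, giving (e -> e).
At [P Y], P : (t -> ((e -> e) -> ((t -> s) -> s))) takes Y : t, giving ((e -> e) -> ((t -> s) -> s)).
At [[[Z Q] g] [P Y]], [P Y] : ((e -> e) -> ((t -> s) -> s)) takes [[Z Q] g] : (e -> e), giving ((t -> s) -> s).

((t -> s) -> s)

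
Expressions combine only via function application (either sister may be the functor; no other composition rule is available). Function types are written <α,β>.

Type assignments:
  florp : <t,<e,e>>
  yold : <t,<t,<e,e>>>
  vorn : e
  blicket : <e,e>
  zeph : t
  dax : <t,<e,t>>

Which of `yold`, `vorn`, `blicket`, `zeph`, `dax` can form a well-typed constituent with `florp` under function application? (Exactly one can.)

yold : <t,<t,<e,e>>> — neither side's domain matches the other.
vorn : e — neither side's domain matches the other.
blicket : <e,e> — neither side's domain matches the other.
zeph — combines: florp : <t,<e,e>> takes zeph : t as argument, giving <e,e>.
dax : <t,<e,t>> — neither side's domain matches the other.

zeph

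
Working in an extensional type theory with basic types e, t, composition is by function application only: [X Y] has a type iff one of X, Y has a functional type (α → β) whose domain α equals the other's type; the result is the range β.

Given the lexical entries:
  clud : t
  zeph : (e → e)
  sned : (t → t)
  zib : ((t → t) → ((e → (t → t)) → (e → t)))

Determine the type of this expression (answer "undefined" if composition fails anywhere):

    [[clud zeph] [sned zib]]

[clud zeph]: t and (e → e) cannot combine by function application — type clash.

undefined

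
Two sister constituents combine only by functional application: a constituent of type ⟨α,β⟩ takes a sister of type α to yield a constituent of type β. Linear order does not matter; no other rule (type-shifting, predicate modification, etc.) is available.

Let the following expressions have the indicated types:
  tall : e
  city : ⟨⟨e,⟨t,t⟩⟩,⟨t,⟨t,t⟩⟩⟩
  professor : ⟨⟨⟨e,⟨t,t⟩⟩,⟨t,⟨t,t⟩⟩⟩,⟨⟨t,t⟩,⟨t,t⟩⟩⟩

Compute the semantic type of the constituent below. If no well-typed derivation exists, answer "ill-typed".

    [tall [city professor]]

ill-typed

[city professor]: professor is ⟨⟨⟨e,⟨t,t⟩⟩,⟨t,⟨t,t⟩⟩⟩,⟨⟨t,t⟩,⟨t,t⟩⟩⟩, city is ⟨⟨e,⟨t,t⟩⟩,⟨t,⟨t,t⟩⟩⟩; result ⟨⟨t,t⟩,⟨t,t⟩⟩.
[tall [city professor]]: e with ⟨⟨t,t⟩,⟨t,t⟩⟩ — neither is a function whose domain matches the other; composition fails here.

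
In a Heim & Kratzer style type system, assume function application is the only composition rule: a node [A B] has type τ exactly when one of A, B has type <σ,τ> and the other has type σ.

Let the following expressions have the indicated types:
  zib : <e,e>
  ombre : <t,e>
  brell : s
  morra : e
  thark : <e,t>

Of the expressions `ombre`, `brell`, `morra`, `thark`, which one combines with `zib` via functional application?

morra

ombre : <t,e> — does not combine with zib.
brell : s — does not combine with zib.
morra — combines: zib : <e,e> takes morra : e as argument, giving e.
thark : <e,t> — does not combine with zib.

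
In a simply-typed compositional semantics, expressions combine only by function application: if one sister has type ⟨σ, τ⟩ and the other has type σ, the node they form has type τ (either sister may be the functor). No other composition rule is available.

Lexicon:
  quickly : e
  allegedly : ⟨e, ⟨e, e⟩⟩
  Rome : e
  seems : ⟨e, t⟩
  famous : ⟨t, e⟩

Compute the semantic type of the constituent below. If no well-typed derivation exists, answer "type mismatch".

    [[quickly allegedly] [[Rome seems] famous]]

[quickly allegedly]: allegedly is ⟨e, ⟨e, e⟩⟩, quickly is e; result ⟨e, e⟩.
[Rome seems]: seems is ⟨e, t⟩, Rome is e; result t.
[[Rome seems] famous]: famous is ⟨t, e⟩, [Rome seems] is t; result e.
[[quickly allegedly] [[Rome seems] famous]]: [quickly allegedly] is ⟨e, e⟩, [[Rome seems] famous] is e; result e.

e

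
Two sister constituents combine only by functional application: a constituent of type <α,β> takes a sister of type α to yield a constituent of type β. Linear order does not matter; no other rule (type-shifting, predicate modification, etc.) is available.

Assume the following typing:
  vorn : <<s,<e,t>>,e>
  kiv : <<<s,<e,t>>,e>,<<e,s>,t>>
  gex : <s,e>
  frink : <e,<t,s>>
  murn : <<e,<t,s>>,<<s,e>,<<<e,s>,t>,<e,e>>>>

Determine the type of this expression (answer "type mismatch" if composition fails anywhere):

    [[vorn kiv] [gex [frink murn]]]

[vorn kiv]: functor kiv : <<<s,<e,t>>,e>,<<e,s>,t>>, argument vorn : <<s,<e,t>>,e>; result <<e,s>,t>.
[frink murn]: functor murn : <<e,<t,s>>,<<s,e>,<<<e,s>,t>,<e,e>>>>, argument frink : <e,<t,s>>; result <<s,e>,<<<e,s>,t>,<e,e>>>.
[gex [frink murn]]: functor [frink murn] : <<s,e>,<<<e,s>,t>,<e,e>>>, argument gex : <s,e>; result <<<e,s>,t>,<e,e>>.
[[vorn kiv] [gex [frink murn]]]: functor [gex [frink murn]] : <<<e,s>,t>,<e,e>>, argument [vorn kiv] : <<e,s>,t>; result <e,e>.

<e,e>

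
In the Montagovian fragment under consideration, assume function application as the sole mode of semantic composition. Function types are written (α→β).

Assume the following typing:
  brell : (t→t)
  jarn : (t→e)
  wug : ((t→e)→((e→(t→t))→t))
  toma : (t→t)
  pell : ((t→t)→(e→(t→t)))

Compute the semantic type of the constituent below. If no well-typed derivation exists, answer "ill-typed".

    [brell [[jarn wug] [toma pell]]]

[jarn wug]: wug is ((t→e)→((e→(t→t))→t)), jarn is (t→e); result ((e→(t→t))→t).
[toma pell]: pell is ((t→t)→(e→(t→t))), toma is (t→t); result (e→(t→t)).
[[jarn wug] [toma pell]]: [jarn wug] is ((e→(t→t))→t), [toma pell] is (e→(t→t)); result t.
[brell [[jarn wug] [toma pell]]]: brell is (t→t), [[jarn wug] [toma pell]] is t; result t.

t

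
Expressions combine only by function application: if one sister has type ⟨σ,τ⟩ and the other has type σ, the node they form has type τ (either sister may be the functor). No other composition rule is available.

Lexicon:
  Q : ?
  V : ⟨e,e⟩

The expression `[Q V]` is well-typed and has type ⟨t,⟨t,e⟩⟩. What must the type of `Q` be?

⟨⟨e,e⟩,⟨t,⟨t,e⟩⟩⟩

For [Q V] to have type ⟨t,⟨t,e⟩⟩ with V of type ⟨e,e⟩, Q must be the function: Q : ⟨⟨e,e⟩,⟨t,⟨t,e⟩⟩⟩.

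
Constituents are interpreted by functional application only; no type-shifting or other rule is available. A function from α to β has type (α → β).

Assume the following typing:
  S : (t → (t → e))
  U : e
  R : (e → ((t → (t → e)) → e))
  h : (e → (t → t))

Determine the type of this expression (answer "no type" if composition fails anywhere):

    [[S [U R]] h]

(t → t)

[U R]: (e → ((t → (t → e)) → e)) applied to e yields ((t → (t → e)) → e).
[S [U R]]: ((t → (t → e)) → e) applied to (t → (t → e)) yields e.
[[S [U R]] h]: (e → (t → t)) applied to e yields (t → t).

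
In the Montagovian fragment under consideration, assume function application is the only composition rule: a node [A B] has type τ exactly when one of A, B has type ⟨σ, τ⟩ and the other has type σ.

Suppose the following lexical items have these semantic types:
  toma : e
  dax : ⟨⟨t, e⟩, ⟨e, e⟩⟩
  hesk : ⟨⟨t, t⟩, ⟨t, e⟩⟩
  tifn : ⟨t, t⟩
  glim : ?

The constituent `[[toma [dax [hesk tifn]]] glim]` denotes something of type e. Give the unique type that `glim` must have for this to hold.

At [[toma [dax [hesk tifn]]] glim] (required: e): [toma [dax [hesk tifn]]] is e, which is not a function with range e; hence glim is the functor — type ⟨e, e⟩.

⟨e, e⟩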